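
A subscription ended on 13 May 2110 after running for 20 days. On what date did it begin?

April 23, 2110

Subtracting 20 days from May 13, 2110.
Going back 13 days from May 13, 2110 reaches the end of the previous month; 20 − 13 = 7 left.
April 2110 has 30 days; 30 − 7 = 23 → April 23, 2110.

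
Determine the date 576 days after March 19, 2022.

Adding 576 days from March 19, 2022.
March has 31 days, so 31 − 19 = 12 days remain after March 19, 2022; 576 − 12 = 564 left.
April 2022 has 30 days: 564 − 30 = 534 left.
May 2022 has 31 days: 534 − 31 = 503 left.
June 2022 has 30 days: 503 − 30 = 473 left.
July 2022 has 31 days: 473 − 31 = 442 left.
August 2022 has 31 days: 442 − 31 = 411 left.
September 2022 has 30 days: 411 − 30 = 381 left.
October 2022 has 31 days: 381 − 31 = 350 left.
November 2022 has 30 days: 350 − 30 = 320 left.
December 2022 has 31 days: 320 − 31 = 289 left.
January 2023 has 31 days: 289 − 31 = 258 left.
February 2023 has 28 days (2023 is not a leap year): 258 − 28 = 230 left.
March 2023 has 31 days: 230 − 31 = 199 left.
April 2023 has 30 days: 199 − 30 = 169 left.
May 2023 has 31 days: 169 − 31 = 138 left.
June 2023 has 30 days: 138 − 30 = 108 left.
July 2023 has 31 days: 108 − 31 = 77 left.
August 2023 has 31 days: 77 − 31 = 46 left.
September 2023 has 30 days: 46 − 30 = 16 left.
16 days into October 2023 → October 16, 2023.

October 16, 2023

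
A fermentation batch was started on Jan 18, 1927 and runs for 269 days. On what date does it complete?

Adding 269 days from January 18, 1927.
January has 31 days, so 31 − 18 = 13 days remain after January 18, 1927; 269 − 13 = 256 left.
February 1927 has 28 days (1927 is not a leap year): 256 − 28 = 228 left.
March 1927 has 31 days: 228 − 31 = 197 left.
April 1927 has 30 days: 197 − 30 = 167 left.
May 1927 has 31 days: 167 − 31 = 136 left.
June 1927 has 30 days: 136 − 30 = 106 left.
July 1927 has 31 days: 106 − 31 = 75 left.
August 1927 has 31 days: 75 − 31 = 44 left.
September 1927 has 30 days: 44 − 30 = 14 left.
14 days into October 1927 → October 14, 1927.

October 14, 1927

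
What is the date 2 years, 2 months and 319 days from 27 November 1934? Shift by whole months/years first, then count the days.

December 12, 1937

Counting forward 2 years, 2 months and 319 days from November 27, 1934: first the month/year part, then the days.
+2 years → 1936; month 11 + 2 = 13, which is month 1 of year 1937 → January 1937.
Day 27 is valid in January, giving January 27, 1937.
Now add 319 days from January 27, 1937.
January has 31 days, so 31 − 27 = 4 days remain after January 27, 1937; 319 − 4 = 315 left.
February 1937 has 28 days (1937 is not a leap year): 315 − 28 = 287 left.
March 1937 has 31 days: 287 − 31 = 256 left.
April 1937 has 30 days: 256 − 30 = 226 left.
May 1937 has 31 days: 226 − 31 = 195 left.
June 1937 has 30 days: 195 − 30 = 165 left.
July 1937 has 31 days: 165 − 31 = 134 left.
August 1937 has 31 days: 134 − 31 = 103 left.
September 1937 has 30 days: 103 − 30 = 73 left.
October 1937 has 31 days: 73 − 31 = 42 left.
November 1937 has 30 days: 42 − 30 = 12 left.
12 days into December 1937 → December 12, 1937.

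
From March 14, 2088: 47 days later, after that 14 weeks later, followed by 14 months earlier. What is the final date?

Adding 47 days from March 14, 2088:
March has 31 days, so 31 − 14 = 17 days remain after March 14, 2088; 47 − 17 = 30 left.
30 days into April 2088 → April 30, 2088.
Adding 14 weeks (= 98 days) from April 30, 2088:
April has 30 days, so 30 − 30 = 0 days remain after April 30, 2088; 98 − 0 = 98 left.
May 2088 has 31 days: 98 − 31 = 67 left.
June 2088 has 30 days: 67 − 30 = 37 left.
July 2088 has 31 days: 37 − 31 = 6 left.
6 days into August 2088 → August 6, 2088.
Going back 14 months from August 6, 2088:
month 8 − 14 = -6, which is month 6 of year 2087 → June 2087.
Day 6 is valid in June, giving June 6, 2087.

June 6, 2087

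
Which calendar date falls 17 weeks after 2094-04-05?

Adding 17 weeks = 119 days from April 5, 2094.
April has 30 days, so 30 − 5 = 25 days remain after April 5, 2094; 119 − 25 = 94 left.
May 2094 has 31 days: 94 − 31 = 63 left.
June 2094 has 30 days: 63 − 30 = 33 left.
July 2094 has 31 days: 33 − 31 = 2 left.
2 days into August 2094 → August 2, 2094.

August 2, 2094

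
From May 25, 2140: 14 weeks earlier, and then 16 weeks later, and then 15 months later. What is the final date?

Counting back 14 weeks (= 98 days) from May 25, 2140:
Going back 25 days from May 25, 2140 reaches the end of the previous month; 98 − 25 = 73 left.
April 2140 has 30 days: 73 − 30 = 43 left.
March 2140 has 31 days: 43 − 31 = 12 left.
February 2140 has 29 days; 29 − 12 = 17 → February 17, 2140.
Adding 16 weeks (= 112 days) from February 17, 2140:
February has 29 days, so 29 − 17 = 12 days remain after February 17, 2140; 112 − 12 = 100 left.
March 2140 has 31 days: 100 − 31 = 69 left.
April 2140 has 30 days: 69 − 30 = 39 left.
May 2140 has 31 days: 39 − 31 = 8 left.
8 days into June 2140 → June 8, 2140.
Advancing 15 months from June 8, 2140:
month 6 + 15 = 21, which is month 9 of year 2141 → September 2141.
Day 8 is valid in September, giving September 8, 2141.

September 8, 2141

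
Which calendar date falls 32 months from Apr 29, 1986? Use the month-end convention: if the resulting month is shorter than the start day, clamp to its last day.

December 29, 1988

Counting forward 32 months from April 29, 1986.
month 4 + 32 = 36, which is month 12 of year 1988 → December 1988.
Day 29 is valid in December, giving December 29, 1988.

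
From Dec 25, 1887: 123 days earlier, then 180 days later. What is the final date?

Counting back 123 days from December 25, 1887:
Going back 25 days from December 25, 1887 reaches the end of the previous month; 123 − 25 = 98 left.
November 1887 has 30 days: 98 − 30 = 68 left.
October 1887 has 31 days: 68 − 31 = 37 left.
September 1887 has 30 days: 37 − 30 = 7 left.
August 1887 has 31 days; 31 − 7 = 24 → August 24, 1887.
Counting forward 180 days from August 24, 1887:
August has 31 days, so 31 − 24 = 7 days remain after August 24, 1887; 180 − 7 = 173 left.
September 1887 has 30 days: 173 − 30 = 143 left.
October 1887 has 31 days: 143 − 31 = 112 left.
November 1887 has 30 days: 112 − 30 = 82 left.
December 1887 has 31 days: 82 − 31 = 51 left.
January 1888 has 31 days: 51 − 31 = 20 left.
20 days into February 1888 → February 20, 1888.

February 20, 1888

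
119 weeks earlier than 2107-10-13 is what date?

Going back 119 weeks = 833 days from October 13, 2107.
Going back 13 days from October 13, 2107 reaches the end of the previous month; 833 − 13 = 820 left.
September 2107 has 30 days: 820 − 30 = 790 left.
August 2107 has 31 days: 790 − 31 = 759 left.
July 2107 has 31 days: 759 − 31 = 728 left.
June 2107 has 30 days: 728 − 30 = 698 left.
May 2107 has 31 days: 698 − 31 = 667 left.
April 2107 has 30 days: 667 − 30 = 637 left.
March 2107 has 31 days: 637 − 31 = 606 left.
February 2107 has 28 days (2107 is not a leap year): 606 − 28 = 578 left.
January 2107 has 31 days: 578 − 31 = 547 left.
December 2106 has 31 days: 547 − 31 = 516 left.
November 2106 has 30 days: 516 − 30 = 486 left.
October 2106 has 31 days: 486 − 31 = 455 left.
September 2106 has 30 days: 455 − 30 = 425 left.
August 2106 has 31 days: 425 − 31 = 394 left.
July 2106 has 31 days: 394 − 31 = 363 left.
June 2106 has 30 days: 363 − 30 = 333 left.
May 2106 has 31 days: 333 − 31 = 302 left.
April 2106 has 30 days: 302 − 30 = 272 left.
March 2106 has 31 days: 272 − 31 = 241 left.
February 2106 has 28 days (2106 is not a leap year): 241 − 28 = 213 left.
January 2106 has 31 days: 213 − 31 = 182 left.
December 2105 has 31 days: 182 − 31 = 151 left.
November 2105 has 30 days: 151 − 30 = 121 left.
October 2105 has 31 days: 121 − 31 = 90 left.
September 2105 has 30 days: 90 − 30 = 60 left.
August 2105 has 31 days: 60 − 31 = 29 left.
July 2105 has 31 days; 31 − 29 = 2 → July 2, 2105.

July 2, 2105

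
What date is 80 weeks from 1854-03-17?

September 28, 1855

Counting forward 80 weeks = 560 days from March 17, 1854.
March has 31 days, so 31 − 17 = 14 days remain after March 17, 1854; 560 − 14 = 546 left.
April 1854 has 30 days: 546 − 30 = 516 left.
May 1854 has 31 days: 516 − 31 = 485 left.
June 1854 has 30 days: 485 − 30 = 455 left.
July 1854 has 31 days: 455 − 31 = 424 left.
August 1854 has 31 days: 424 − 31 = 393 left.
September 1854 has 30 days: 393 − 30 = 363 left.
October 1854 has 31 days: 363 − 31 = 332 left.
November 1854 has 30 days: 332 − 30 = 302 left.
December 1854 has 31 days: 302 − 31 = 271 left.
January 1855 has 31 days: 271 − 31 = 240 left.
February 1855 has 28 days (1855 is not a leap year): 240 − 28 = 212 left.
March 1855 has 31 days: 212 − 31 = 181 left.
April 1855 has 30 days: 181 − 30 = 151 left.
May 1855 has 31 days: 151 − 31 = 120 left.
June 1855 has 30 days: 120 − 30 = 90 left.
July 1855 has 31 days: 90 − 31 = 59 left.
August 1855 has 31 days: 59 − 31 = 28 left.
28 days into September 1855 → September 28, 1855.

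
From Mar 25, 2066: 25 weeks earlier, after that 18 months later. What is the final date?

Going back 25 weeks (= 175 days) from March 25, 2066:
Going back 25 days from March 25, 2066 reaches the end of the previous month; 175 − 25 = 150 left.
February 2066 has 28 days (2066 is not a leap year): 150 − 28 = 122 left.
January 2066 has 31 days: 122 − 31 = 91 left.
December 2065 has 31 days: 91 − 31 = 60 left.
November 2065 has 30 days: 60 − 30 = 30 left.
October 2065 has 31 days; 31 − 30 = 1 → October 1, 2065.
Advancing 18 months from October 1, 2065:
month 10 + 18 = 28, which is month 4 of year 2067 → April 2067.
Day 1 is valid in April, giving April 1, 2067.

April 1, 2067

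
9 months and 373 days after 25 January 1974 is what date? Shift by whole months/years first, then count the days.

November 2, 1975

Advancing 9 months and 373 days from January 25, 1974: first the month/year part, then the days.
month 1 + 9 = 10 → October 1974.
Day 25 is valid in October, giving October 25, 1974.
Now add 373 days from October 25, 1974.
October has 31 days, so 31 − 25 = 6 days remain after October 25, 1974; 373 − 6 = 367 left.
November 1974 has 30 days: 367 − 30 = 337 left.
December 1974 has 31 days: 337 − 31 = 306 left.
January 1975 has 31 days: 306 − 31 = 275 left.
February 1975 has 28 days (1975 is not a leap year): 275 − 28 = 247 left.
March 1975 has 31 days: 247 − 31 = 216 left.
April 1975 has 30 days: 216 − 30 = 186 left.
May 1975 has 31 days: 186 − 31 = 155 left.
June 1975 has 30 days: 155 − 30 = 125 left.
July 1975 has 31 days: 125 − 31 = 94 left.
August 1975 has 31 days: 94 − 31 = 63 left.
September 1975 has 30 days: 63 − 30 = 33 left.
October 1975 has 31 days: 33 − 31 = 2 left.
2 days into November 1975 → November 2, 1975.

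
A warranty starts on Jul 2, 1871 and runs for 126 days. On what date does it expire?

Counting forward 126 days from July 2, 1871.
July has 31 days, so 31 − 2 = 29 days remain after July 2, 1871; 126 − 29 = 97 left.
August 1871 has 31 days: 97 − 31 = 66 left.
September 1871 has 30 days: 66 − 30 = 36 left.
October 1871 has 31 days: 36 − 31 = 5 left.
5 days into November 1871 → November 5, 1871.

November 5, 1871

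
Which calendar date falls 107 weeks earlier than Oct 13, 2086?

September 24, 2084

Going back 107 weeks = 749 days from October 13, 2086.
Going back 13 days from October 13, 2086 reaches the end of the previous month; 749 − 13 = 736 left.
September 2086 has 30 days: 736 − 30 = 706 left.
August 2086 has 31 days: 706 − 31 = 675 left.
July 2086 has 31 days: 675 − 31 = 644 left.
June 2086 has 30 days: 644 − 30 = 614 left.
May 2086 has 31 days: 614 − 31 = 583 left.
April 2086 has 30 days: 583 − 30 = 553 left.
March 2086 has 31 days: 553 − 31 = 522 left.
February 2086 has 28 days (2086 is not a leap year): 522 − 28 = 494 left.
January 2086 has 31 days: 494 − 31 = 463 left.
December 2085 has 31 days: 463 − 31 = 432 left.
November 2085 has 30 days: 432 − 30 = 402 left.
October 2085 has 31 days: 402 − 31 = 371 left.
September 2085 has 30 days: 371 − 30 = 341 left.
August 2085 has 31 days: 341 − 31 = 310 left.
July 2085 has 31 days: 310 − 31 = 279 left.
June 2085 has 30 days: 279 − 30 = 249 left.
May 2085 has 31 days: 249 − 31 = 218 left.
April 2085 has 30 days: 218 − 30 = 188 left.
March 2085 has 31 days: 188 − 31 = 157 left.
February 2085 has 28 days (2085 is not a leap year): 157 − 28 = 129 left.
January 2085 has 31 days: 129 − 31 = 98 left.
December 2084 has 31 days: 98 − 31 = 67 left.
November 2084 has 30 days: 67 − 30 = 37 left.
October 2084 has 31 days: 37 − 31 = 6 left.
September 2084 has 30 days; 30 − 6 = 24 → September 24, 2084.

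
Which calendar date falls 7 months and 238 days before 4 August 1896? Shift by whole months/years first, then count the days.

May 11, 1895

Counting back 7 months and 238 days from August 4, 1896: first the month/year part, then the days.
month 8 − 7 = 1 → January 1896.
Day 4 is valid in January, giving January 4, 1896.
Now subtract 238 days from January 4, 1896.
Going back 4 days from January 4, 1896 reaches the end of the previous month; 238 − 4 = 234 left.
December 1895 has 31 days: 234 − 31 = 203 left.
November 1895 has 30 days: 203 − 30 = 173 left.
October 1895 has 31 days: 173 − 31 = 142 left.
September 1895 has 30 days: 142 − 30 = 112 left.
August 1895 has 31 days: 112 − 31 = 81 left.
July 1895 has 31 days: 81 − 31 = 50 left.
June 1895 has 30 days: 50 − 30 = 20 left.
May 1895 has 31 days; 31 − 20 = 11 → May 11, 1895.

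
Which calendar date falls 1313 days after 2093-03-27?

October 30, 2096

Adding 1313 days from March 27, 2093.
March has 31 days, so 31 − 27 = 4 days remain after March 27, 2093; 1313 − 4 = 1309 left.
April 2093 has 30 days: 1309 − 30 = 1279 left.
May 2093 has 31 days: 1279 − 31 = 1248 left.
June 2093 has 30 days: 1248 − 30 = 1218 left.
July 2093 has 31 days: 1218 − 31 = 1187 left.
August 2093 has 31 days: 1187 − 31 = 1156 left.
September 2093 has 30 days: 1156 − 30 = 1126 left.
October 2093 has 31 days: 1126 − 31 = 1095 left.
November 2093 has 30 days: 1095 − 30 = 1065 left.
December 2093 has 31 days: 1065 − 31 = 1034 left.
January 2094 has 31 days: 1034 − 31 = 1003 left.
February 2094 has 28 days (2094 is not a leap year): 1003 − 28 = 975 left.
March 2094 has 31 days: 975 − 31 = 944 left.
April 2094 has 30 days: 944 − 30 = 914 left.
May 2094 has 31 days: 914 − 31 = 883 left.
June 2094 has 30 days: 883 − 30 = 853 left.
July 2094 has 31 days: 853 − 31 = 822 left.
August 2094 has 31 days: 822 − 31 = 791 left.
September 2094 has 30 days: 791 − 30 = 761 left.
October 2094 has 31 days: 761 − 31 = 730 left.
November 2094 has 30 days: 730 − 30 = 700 left.
December 2094 has 31 days: 700 − 31 = 669 left.
January 2095 has 31 days: 669 − 31 = 638 left.
February 2095 has 28 days (2095 is not a leap year): 638 − 28 = 610 left.
March 2095 has 31 days: 610 − 31 = 579 left.
April 2095 has 30 days: 579 − 30 = 549 left.
May 2095 has 31 days: 549 − 31 = 518 left.
June 2095 has 30 days: 518 − 30 = 488 left.
July 2095 has 31 days: 488 − 31 = 457 left.
August 2095 has 31 days: 457 − 31 = 426 left.
September 2095 has 30 days: 426 − 30 = 396 left.
October 2095 has 31 days: 396 − 31 = 365 left.
November 2095 has 30 days: 365 − 30 = 335 left.
December 2095 has 31 days: 335 − 31 = 304 left.
January 2096 has 31 days: 304 − 31 = 273 left.
February 2096 has 29 days (2096 is a leap year): 273 − 29 = 244 left.
March 2096 has 31 days: 244 − 31 = 213 left.
April 2096 has 30 days: 213 − 30 = 183 left.
May 2096 has 31 days: 183 − 31 = 152 left.
June 2096 has 30 days: 152 − 30 = 122 left.
July 2096 has 31 days: 122 − 31 = 91 left.
August 2096 has 31 days: 91 − 31 = 60 left.
September 2096 has 30 days: 60 − 30 = 30 left.
30 days into October 2096 → October 30, 2096.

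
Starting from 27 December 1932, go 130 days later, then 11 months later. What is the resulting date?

April 6, 1934

Adding 130 days from December 27, 1932:
December has 31 days, so 31 − 27 = 4 days remain after December 27, 1932; 130 − 4 = 126 left.
January 1933 has 31 days: 126 − 31 = 95 left.
February 1933 has 28 days (1933 is not a leap year): 95 − 28 = 67 left.
March 1933 has 31 days: 67 − 31 = 36 left.
April 1933 has 30 days: 36 − 30 = 6 left.
6 days into May 1933 → May 6, 1933.
Counting forward 11 months from May 6, 1933:
month 5 + 11 = 16, which is month 4 of year 1934 → April 1934.
Day 6 is valid in April, giving April 6, 1934.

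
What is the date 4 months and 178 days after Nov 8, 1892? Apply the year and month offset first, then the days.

Adding 4 months and 178 days from November 8, 1892: first the month/year part, then the days.
month 11 + 4 = 15, which is month 3 of year 1893 → March 1893.
Day 8 is valid in March, giving March 8, 1893.
Now add 178 days from March 8, 1893.
March has 31 days, so 31 − 8 = 23 days remain after March 8, 1893; 178 − 23 = 155 left.
April 1893 has 30 days: 155 − 30 = 125 left.
May 1893 has 31 days: 125 − 31 = 94 left.
June 1893 has 30 days: 94 − 30 = 64 left.
July 1893 has 31 days: 64 − 31 = 33 left.
August 1893 has 31 days: 33 − 31 = 2 left.
2 days into September 1893 → September 2, 1893.

September 2, 1893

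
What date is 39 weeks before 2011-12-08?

Subtracting 39 weeks = 273 days from December 8, 2011.
Going back 8 days from December 8, 2011 reaches the end of the previous month; 273 − 8 = 265 left.
November 2011 has 30 days: 265 − 30 = 235 left.
October 2011 has 31 days: 235 − 31 = 204 left.
September 2011 has 30 days: 204 − 30 = 174 left.
August 2011 has 31 days: 174 − 31 = 143 left.
July 2011 has 31 days: 143 − 31 = 112 left.
June 2011 has 30 days: 112 − 30 = 82 left.
May 2011 has 31 days: 82 − 31 = 51 left.
April 2011 has 30 days: 51 − 30 = 21 left.
March 2011 has 31 days; 31 − 21 = 10 → March 10, 2011.

March 10, 2011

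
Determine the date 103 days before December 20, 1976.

Counting back 103 days from December 20, 1976.
Going back 20 days from December 20, 1976 reaches the end of the previous month; 103 − 20 = 83 left.
November 1976 has 30 days: 83 − 30 = 53 left.
October 1976 has 31 days: 53 − 31 = 22 left.
September 1976 has 30 days; 30 − 22 = 8 → September 8, 1976.

September 8, 1976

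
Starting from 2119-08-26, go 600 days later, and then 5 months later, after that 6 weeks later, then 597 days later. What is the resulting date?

June 18, 2123

Adding 600 days from August 26, 2119:
August has 31 days, so 31 − 26 = 5 days remain after August 26, 2119; 600 − 5 = 595 left.
September 2119 has 30 days: 595 − 30 = 565 left.
October 2119 has 31 days: 565 − 31 = 534 left.
November 2119 has 30 days: 534 − 30 = 504 left.
December 2119 has 31 days: 504 − 31 = 473 left.
January 2120 has 31 days: 473 − 31 = 442 left.
February 2120 has 29 days (2120 is a leap year): 442 − 29 = 413 left.
March 2120 has 31 days: 413 − 31 = 382 left.
April 2120 has 30 days: 382 − 30 = 352 left.
May 2120 has 31 days: 352 − 31 = 321 left.
June 2120 has 30 days: 321 − 30 = 291 left.
July 2120 has 31 days: 291 − 31 = 260 left.
August 2120 has 31 days: 260 − 31 = 229 left.
September 2120 has 30 days: 229 − 30 = 199 left.
October 2120 has 31 days: 199 − 31 = 168 left.
November 2120 has 30 days: 168 − 30 = 138 left.
December 2120 has 31 days: 138 − 31 = 107 left.
January 2121 has 31 days: 107 − 31 = 76 left.
February 2121 has 28 days (2121 is not a leap year): 76 − 28 = 48 left.
March 2121 has 31 days: 48 − 31 = 17 left.
17 days into April 2121 → April 17, 2121.
Counting forward 5 months from April 17, 2121:
month 4 + 5 = 9 → September 2121.
Day 17 is valid in September, giving September 17, 2121.
Adding 6 weeks (= 42 days) from September 17, 2121:
September has 30 days, so 30 − 17 = 13 days remain after September 17, 2121; 42 − 13 = 29 left.
29 days into October 2121 → October 29, 2121.
Adding 597 days from October 29, 2121:
October has 31 days, so 31 − 29 = 2 days remain after October 29, 2121; 597 − 2 = 595 left.
November 2121 has 30 days: 595 − 30 = 565 left.
December 2121 has 31 days: 565 − 31 = 534 left.
January 2122 has 31 days: 534 − 31 = 503 left.
February 2122 has 28 days (2122 is not a leap year): 503 − 28 = 475 left.
March 2122 has 31 days: 475 − 31 = 444 left.
April 2122 has 30 days: 444 − 30 = 414 left.
May 2122 has 31 days: 414 − 31 = 383 left.
June 2122 has 30 days: 383 − 30 = 353 left.
July 2122 has 31 days: 353 − 31 = 322 left.
August 2122 has 31 days: 322 − 31 = 291 left.
September 2122 has 30 days: 291 − 30 = 261 left.
October 2122 has 31 days: 261 − 31 = 230 left.
November 2122 has 30 days: 230 − 30 = 200 left.
December 2122 has 31 days: 200 − 31 = 169 left.
January 2123 has 31 days: 169 − 31 = 138 left.
February 2123 has 28 days (2123 is not a leap year): 138 − 28 = 110 left.
March 2123 has 31 days: 110 − 31 = 79 left.
April 2123 has 30 days: 79 − 30 = 49 left.
May 2123 has 31 days: 49 − 31 = 18 left.
18 days into June 2123 → June 18, 2123.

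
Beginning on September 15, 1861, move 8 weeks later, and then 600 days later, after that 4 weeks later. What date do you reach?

July 31, 1863

Adding 8 weeks (= 56 days) from September 15, 1861:
September has 30 days, so 30 − 15 = 15 days remain after September 15, 1861; 56 − 15 = 41 left.
October 1861 has 31 days: 41 − 31 = 10 left.
10 days into November 1861 → November 10, 1861.
Counting forward 600 days from November 10, 1861:
November has 30 days, so 30 − 10 = 20 days remain after November 10, 1861; 600 − 20 = 580 left.
December 1861 has 31 days: 580 − 31 = 549 left.
January 1862 has 31 days: 549 − 31 = 518 left.
February 1862 has 28 days (1862 is not a leap year): 518 − 28 = 490 left.
March 1862 has 31 days: 490 − 31 = 459 left.
April 1862 has 30 days: 459 − 30 = 429 left.
May 1862 has 31 days: 429 − 31 = 398 left.
June 1862 has 30 days: 398 − 30 = 368 left.
July 1862 has 31 days: 368 − 31 = 337 left.
August 1862 has 31 days: 337 − 31 = 306 left.
September 1862 has 30 days: 306 − 30 = 276 left.
October 1862 has 31 days: 276 − 31 = 245 left.
November 1862 has 30 days: 245 − 30 = 215 left.
December 1862 has 31 days: 215 − 31 = 184 left.
January 1863 has 31 days: 184 − 31 = 153 left.
February 1863 has 28 days (1863 is not a leap year): 153 − 28 = 125 left.
March 1863 has 31 days: 125 − 31 = 94 left.
April 1863 has 30 days: 94 − 30 = 64 left.
May 1863 has 31 days: 64 − 31 = 33 left.
June 1863 has 30 days: 33 − 30 = 3 left.
3 days into July 1863 → July 3, 1863.
Counting forward 4 weeks (= 28 days) from July 3, 1863:
July has 31 days; 3 + 28 = 31, still in July.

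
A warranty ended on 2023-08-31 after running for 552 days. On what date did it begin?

February 25, 2022

Subtracting 552 days from August 31, 2023.
Going back 31 days from August 31, 2023 reaches the end of the previous month; 552 − 31 = 521 left.
July 2023 has 31 days: 521 − 31 = 490 left.
June 2023 has 30 days: 490 − 30 = 460 left.
May 2023 has 31 days: 460 − 31 = 429 left.
April 2023 has 30 days: 429 − 30 = 399 left.
March 2023 has 31 days: 399 − 31 = 368 left.
February 2023 has 28 days (2023 is not a leap year): 368 − 28 = 340 left.
January 2023 has 31 days: 340 − 31 = 309 left.
December 2022 has 31 days: 309 − 31 = 278 left.
November 2022 has 30 days: 278 − 30 = 248 left.
October 2022 has 31 days: 248 − 31 = 217 left.
September 2022 has 30 days: 217 − 30 = 187 left.
August 2022 has 31 days: 187 − 31 = 156 left.
July 2022 has 31 days: 156 − 31 = 125 left.
June 2022 has 30 days: 125 − 30 = 95 left.
May 2022 has 31 days: 95 − 31 = 64 left.
April 2022 has 30 days: 64 − 30 = 34 left.
March 2022 has 31 days: 34 − 31 = 3 left.
February 2022 has 28 days; 28 − 3 = 25 → February 25, 2022.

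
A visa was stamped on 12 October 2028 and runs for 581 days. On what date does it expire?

Advancing 581 days from October 12, 2028.
October has 31 days, so 31 − 12 = 19 days remain after October 12, 2028; 581 − 19 = 562 left.
November 2028 has 30 days: 562 − 30 = 532 left.
December 2028 has 31 days: 532 − 31 = 501 left.
January 2029 has 31 days: 501 − 31 = 470 left.
February 2029 has 28 days (2029 is not a leap year): 470 − 28 = 442 left.
March 2029 has 31 days: 442 − 31 = 411 left.
April 2029 has 30 days: 411 − 30 = 381 left.
May 2029 has 31 days: 381 − 31 = 350 left.
June 2029 has 30 days: 350 − 30 = 320 left.
July 2029 has 31 days: 320 − 31 = 289 left.
August 2029 has 31 days: 289 − 31 = 258 left.
September 2029 has 30 days: 258 − 30 = 228 left.
October 2029 has 31 days: 228 − 31 = 197 left.
November 2029 has 30 days: 197 − 30 = 167 left.
December 2029 has 31 days: 167 − 31 = 136 left.
January 2030 has 31 days: 136 − 31 = 105 left.
February 2030 has 28 days (2030 is not a leap year): 105 − 28 = 77 left.
March 2030 has 31 days: 77 − 31 = 46 left.
April 2030 has 30 days: 46 − 30 = 16 left.
16 days into May 2030 → May 16, 2030.

May 16, 2030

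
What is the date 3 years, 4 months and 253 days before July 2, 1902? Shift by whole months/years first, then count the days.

Subtracting 3 years, 4 months and 253 days from July 2, 1902: first the month/year part, then the days.
-3 years → 1899; month 7 − 4 = 3 → March 1899.
Day 2 is valid in March, giving March 2, 1899.
Now subtract 253 days from March 2, 1899.
Going back 2 days from March 2, 1899 reaches the end of the previous month; 253 − 2 = 251 left.
February 1899 has 28 days (1899 is not a leap year): 251 − 28 = 223 left.
January 1899 has 31 days: 223 − 31 = 192 left.
December 1898 has 31 days: 192 − 31 = 161 left.
November 1898 has 30 days: 161 − 30 = 131 left.
October 1898 has 31 days: 131 − 31 = 100 left.
September 1898 has 30 days: 100 − 30 = 70 left.
August 1898 has 31 days: 70 − 31 = 39 left.
July 1898 has 31 days: 39 − 31 = 8 left.
June 1898 has 30 days; 30 − 8 = 22 → June 22, 1898.

June 22, 1898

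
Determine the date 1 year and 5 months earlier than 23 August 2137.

Going back 1 year and 5 months from August 23, 2137.
-1 year → 2136; month 8 − 5 = 3 → March 2136.
Day 23 is valid in March, giving March 23, 2136.

March 23, 2136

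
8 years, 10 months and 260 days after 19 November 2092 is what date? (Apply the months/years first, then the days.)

Advancing 8 years, 10 months and 260 days from November 19, 2092: first the month/year part, then the days.
+8 years → 2100; month 11 + 10 = 21, which is month 9 of year 2101 → September 2101.
Day 19 is valid in September, giving September 19, 2101.
Now add 260 days from September 19, 2101.
September has 30 days, so 30 − 19 = 11 days remain after September 19, 2101; 260 − 11 = 249 left.
October 2101 has 31 days: 249 − 31 = 218 left.
November 2101 has 30 days: 218 − 30 = 188 left.
December 2101 has 31 days: 188 − 31 = 157 left.
January 2102 has 31 days: 157 − 31 = 126 left.
February 2102 has 28 days (2102 is not a leap year): 126 − 28 = 98 left.
March 2102 has 31 days: 98 − 31 = 67 left.
April 2102 has 30 days: 67 − 30 = 37 left.
May 2102 has 31 days: 37 − 31 = 6 left.
6 days into June 2102 → June 6, 2102.

June 6, 2102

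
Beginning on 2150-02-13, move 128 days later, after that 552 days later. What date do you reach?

Counting forward 128 days from February 13, 2150:
February has 28 days, so 28 − 13 = 15 days remain after February 13, 2150; 128 − 15 = 113 left.
March 2150 has 31 days: 113 − 31 = 82 left.
April 2150 has 30 days: 82 − 30 = 52 left.
May 2150 has 31 days: 52 − 31 = 21 left.
21 days into June 2150 → June 21, 2150.
Adding 552 days from June 21, 2150:
June has 30 days, so 30 − 21 = 9 days remain after June 21, 2150; 552 − 9 = 543 left.
July 2150 has 31 days: 543 − 31 = 512 left.
August 2150 has 31 days: 512 − 31 = 481 left.
September 2150 has 30 days: 481 − 30 = 451 left.
October 2150 has 31 days: 451 − 31 = 420 left.
November 2150 has 30 days: 420 − 30 = 390 left.
December 2150 has 31 days: 390 − 31 = 359 left.
January 2151 has 31 days: 359 − 31 = 328 left.
February 2151 has 28 days (2151 is not a leap year): 328 − 28 = 300 left.
March 2151 has 31 days: 300 − 31 = 269 left.
April 2151 has 30 days: 269 − 30 = 239 left.
May 2151 has 31 days: 239 − 31 = 208 left.
June 2151 has 30 days: 208 − 30 = 178 left.
July 2151 has 31 days: 178 − 31 = 147 left.
August 2151 has 31 days: 147 − 31 = 116 left.
September 2151 has 30 days: 116 − 30 = 86 left.
October 2151 has 31 days: 86 − 31 = 55 left.
November 2151 has 30 days: 55 − 30 = 25 left.
25 days into December 2151 → December 25, 2151.

December 25, 2151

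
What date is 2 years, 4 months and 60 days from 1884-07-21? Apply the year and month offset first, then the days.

Counting forward 2 years, 4 months and 60 days from July 21, 1884: first the month/year part, then the days.
+2 years → 1886; month 7 + 4 = 11 → November 1886.
Day 21 is valid in November, giving November 21, 1886.
Now add 60 days from November 21, 1886.
November has 30 days, so 30 − 21 = 9 days remain after November 21, 1886; 60 − 9 = 51 left.
December 1886 has 31 days: 51 − 31 = 20 left.
20 days into January 1887 → January 20, 1887.

January 20, 1887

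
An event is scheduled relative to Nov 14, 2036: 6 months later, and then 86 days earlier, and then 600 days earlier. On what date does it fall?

Counting forward 6 months from November 14, 2036:
month 11 + 6 = 17, which is month 5 of year 2037 → May 2037.
Day 14 is valid in May, giving May 14, 2037.
Counting back 86 days from May 14, 2037:
Going back 14 days from May 14, 2037 reaches the end of the previous month; 86 − 14 = 72 left.
April 2037 has 30 days: 72 − 30 = 42 left.
March 2037 has 31 days: 42 − 31 = 11 left.
February 2037 has 28 days; 28 − 11 = 17 → February 17, 2037.
Going back 600 days from February 17, 2037:
Going back 17 days from February 17, 2037 reaches the end of the previous month; 600 − 17 = 583 left.
January 2037 has 31 days: 583 − 31 = 552 left.
December 2036 has 31 days: 552 − 31 = 521 left.
November 2036 has 30 days: 521 − 30 = 491 left.
October 2036 has 31 days: 491 − 31 = 460 left.
September 2036 has 30 days: 460 − 30 = 430 left.
August 2036 has 31 days: 430 − 31 = 399 left.
July 2036 has 31 days: 399 − 31 = 368 left.
June 2036 has 30 days: 368 − 30 = 338 left.
May 2036 has 31 days: 338 − 31 = 307 left.
April 2036 has 30 days: 307 − 30 = 277 left.
March 2036 has 31 days: 277 − 31 = 246 left.
February 2036 has 29 days (2036 is a leap year): 246 − 29 = 217 left.
January 2036 has 31 days: 217 − 31 = 186 left.
December 2035 has 31 days: 186 − 31 = 155 left.
November 2035 has 30 days: 155 − 30 = 125 left.
October 2035 has 31 days: 125 − 31 = 94 left.
September 2035 has 30 days: 94 − 30 = 64 left.
August 2035 has 31 days: 64 − 31 = 33 left.
July 2035 has 31 days: 33 − 31 = 2 left.
June 2035 has 30 days; 30 − 2 = 28 → June 28, 2035.

June 28, 2035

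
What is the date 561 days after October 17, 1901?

Adding 561 days from October 17, 1901.
October has 31 days, so 31 − 17 = 14 days remain after October 17, 1901; 561 − 14 = 547 left.
November 1901 has 30 days: 547 − 30 = 517 left.
December 1901 has 31 days: 517 − 31 = 486 left.
January 1902 has 31 days: 486 − 31 = 455 left.
February 1902 has 28 days (1902 is not a leap year): 455 − 28 = 427 left.
March 1902 has 31 days: 427 − 31 = 396 left.
April 1902 has 30 days: 396 − 30 = 366 left.
May 1902 has 31 days: 366 − 31 = 335 left.
June 1902 has 30 days: 335 − 30 = 305 left.
July 1902 has 31 days: 305 − 31 = 274 left.
August 1902 has 31 days: 274 − 31 = 243 left.
September 1902 has 30 days: 243 − 30 = 213 left.
October 1902 has 31 days: 213 − 31 = 182 left.
November 1902 has 30 days: 182 − 30 = 152 left.
December 1902 has 31 days: 152 − 31 = 121 left.
January 1903 has 31 days: 121 − 31 = 90 left.
February 1903 has 28 days (1903 is not a leap year): 90 − 28 = 62 left.
March 1903 has 31 days: 62 − 31 = 31 left.
April 1903 has 30 days: 31 − 30 = 1 left.
1 day into May 1903 → May 1, 1903.

May 1, 1903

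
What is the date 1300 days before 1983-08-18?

January 26, 1980

Subtracting 1300 days from August 18, 1983.
Going back 18 days from August 18, 1983 reaches the end of the previous month; 1300 − 18 = 1282 left.
July 1983 has 31 days: 1282 − 31 = 1251 left.
June 1983 has 30 days: 1251 − 30 = 1221 left.
May 1983 has 31 days: 1221 − 31 = 1190 left.
April 1983 has 30 days: 1190 − 30 = 1160 left.
March 1983 has 31 days: 1160 − 31 = 1129 left.
February 1983 has 28 days (1983 is not a leap year): 1129 − 28 = 1101 left.
January 1983 has 31 days: 1101 − 31 = 1070 left.
December 1982 has 31 days: 1070 − 31 = 1039 left.
November 1982 has 30 days: 1039 − 30 = 1009 left.
October 1982 has 31 days: 1009 − 31 = 978 left.
September 1982 has 30 days: 978 − 30 = 948 left.
August 1982 has 31 days: 948 − 31 = 917 left.
July 1982 has 31 days: 917 − 31 = 886 left.
June 1982 has 30 days: 886 − 30 = 856 left.
May 1982 has 31 days: 856 − 31 = 825 left.
April 1982 has 30 days: 825 − 30 = 795 left.
March 1982 has 31 days: 795 − 31 = 764 left.
February 1982 has 28 days (1982 is not a leap year): 764 − 28 = 736 left.
January 1982 has 31 days: 736 − 31 = 705 left.
December 1981 has 31 days: 705 − 31 = 674 left.
November 1981 has 30 days: 674 − 30 = 644 left.
October 1981 has 31 days: 644 − 31 = 613 left.
September 1981 has 30 days: 613 − 30 = 583 left.
August 1981 has 31 days: 583 − 31 = 552 left.
July 1981 has 31 days: 552 − 31 = 521 left.
June 1981 has 30 days: 521 − 30 = 491 left.
May 1981 has 31 days: 491 − 31 = 460 left.
April 1981 has 30 days: 460 − 30 = 430 left.
March 1981 has 31 days: 430 − 31 = 399 left.
February 1981 has 28 days (1981 is not a leap year): 399 − 28 = 371 left.
January 1981 has 31 days: 371 − 31 = 340 left.
December 1980 has 31 days: 340 − 31 = 309 left.
November 1980 has 30 days: 309 − 30 = 279 left.
October 1980 has 31 days: 279 − 31 = 248 left.
September 1980 has 30 days: 248 − 30 = 218 left.
August 1980 has 31 days: 218 − 31 = 187 left.
July 1980 has 31 days: 187 − 31 = 156 left.
June 1980 has 30 days: 156 − 30 = 126 left.
May 1980 has 31 days: 126 − 31 = 95 left.
April 1980 has 30 days: 95 − 30 = 65 left.
March 1980 has 31 days: 65 − 31 = 34 left.
February 1980 has 29 days (1980 is a leap year): 34 − 29 = 5 left.
January 1980 has 31 days; 31 − 5 = 26 → January 26, 1980.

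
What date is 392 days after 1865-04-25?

Adding 392 days from April 25, 1865.
April has 30 days, so 30 − 25 = 5 days remain after April 25, 1865; 392 − 5 = 387 left.
May 1865 has 31 days: 387 − 31 = 356 left.
June 1865 has 30 days: 356 − 30 = 326 left.
July 1865 has 31 days: 326 − 31 = 295 left.
August 1865 has 31 days: 295 − 31 = 264 left.
September 1865 has 30 days: 264 − 30 = 234 left.
October 1865 has 31 days: 234 − 31 = 203 left.
November 1865 has 30 days: 203 − 30 = 173 left.
December 1865 has 31 days: 173 − 31 = 142 left.
January 1866 has 31 days: 142 − 31 = 111 left.
February 1866 has 28 days (1866 is not a leap year): 111 − 28 = 83 left.
March 1866 has 31 days: 83 − 31 = 52 left.
April 1866 has 30 days: 52 − 30 = 22 left.
22 days into May 1866 → May 22, 1866.

May 22, 1866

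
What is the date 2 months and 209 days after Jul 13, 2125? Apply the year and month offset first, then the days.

April 10, 2126

Advancing 2 months and 209 days from July 13, 2125: first the month/year part, then the days.
month 7 + 2 = 9 → September 2125.
Day 13 is valid in September, giving September 13, 2125.
Now add 209 days from September 13, 2125.
September has 30 days, so 30 − 13 = 17 days remain after September 13, 2125; 209 − 17 = 192 left.
October 2125 has 31 days: 192 − 31 = 161 left.
November 2125 has 30 days: 161 − 30 = 131 left.
December 2125 has 31 days: 131 − 31 = 100 left.
January 2126 has 31 days: 100 − 31 = 69 left.
February 2126 has 28 days (2126 is not a leap year): 69 − 28 = 41 left.
March 2126 has 31 days: 41 − 31 = 10 left.
10 days into April 2126 → April 10, 2126.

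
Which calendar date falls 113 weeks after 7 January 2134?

Adding 113 weeks = 791 days from January 7, 2134.
January has 31 days, so 31 − 7 = 24 days remain after January 7, 2134; 791 − 24 = 767 left.
February 2134 has 28 days (2134 is not a leap year): 767 − 28 = 739 left.
March 2134 has 31 days: 739 − 31 = 708 left.
April 2134 has 30 days: 708 − 30 = 678 left.
May 2134 has 31 days: 678 − 31 = 647 left.
June 2134 has 30 days: 647 − 30 = 617 left.
July 2134 has 31 days: 617 − 31 = 586 left.
August 2134 has 31 days: 586 − 31 = 555 left.
September 2134 has 30 days: 555 − 30 = 525 left.
October 2134 has 31 days: 525 − 31 = 494 left.
November 2134 has 30 days: 494 − 30 = 464 left.
December 2134 has 31 days: 464 − 31 = 433 left.
January 2135 has 31 days: 433 − 31 = 402 left.
February 2135 has 28 days (2135 is not a leap year): 402 − 28 = 374 left.
March 2135 has 31 days: 374 − 31 = 343 left.
April 2135 has 30 days: 343 − 30 = 313 left.
May 2135 has 31 days: 313 − 31 = 282 left.
June 2135 has 30 days: 282 − 30 = 252 left.
July 2135 has 31 days: 252 − 31 = 221 left.
August 2135 has 31 days: 221 − 31 = 190 left.
September 2135 has 30 days: 190 − 30 = 160 left.
October 2135 has 31 days: 160 − 31 = 129 left.
November 2135 has 30 days: 129 − 30 = 99 left.
December 2135 has 31 days: 99 − 31 = 68 left.
January 2136 has 31 days: 68 − 31 = 37 left.
February 2136 has 29 days (2136 is a leap year): 37 − 29 = 8 left.
8 days into March 2136 → March 8, 2136.

March 8, 2136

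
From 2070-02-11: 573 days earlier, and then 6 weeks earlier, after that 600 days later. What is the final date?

January 27, 2070

Subtracting 573 days from February 11, 2070:
Going back 11 days from February 11, 2070 reaches the end of the previous month; 573 − 11 = 562 left.
January 2070 has 31 days: 562 − 31 = 531 left.
December 2069 has 31 days: 531 − 31 = 500 left.
November 2069 has 30 days: 500 − 30 = 470 left.
October 2069 has 31 days: 470 − 31 = 439 left.
September 2069 has 30 days: 439 − 30 = 409 left.
August 2069 has 31 days: 409 − 31 = 378 left.
July 2069 has 31 days: 378 − 31 = 347 left.
June 2069 has 30 days: 347 − 30 = 317 left.
May 2069 has 31 days: 317 − 31 = 286 left.
April 2069 has 30 days: 286 − 30 = 256 left.
March 2069 has 31 days: 256 − 31 = 225 left.
February 2069 has 28 days (2069 is not a leap year): 225 − 28 = 197 left.
January 2069 has 31 days: 197 − 31 = 166 left.
December 2068 has 31 days: 166 − 31 = 135 left.
November 2068 has 30 days: 135 − 30 = 105 left.
October 2068 has 31 days: 105 − 31 = 74 left.
September 2068 has 30 days: 74 − 30 = 44 left.
August 2068 has 31 days: 44 − 31 = 13 left.
July 2068 has 31 days; 31 − 13 = 18 → July 18, 2068.
Counting back 6 weeks (= 42 days) from July 18, 2068:
Going back 18 days from July 18, 2068 reaches the end of the previous month; 42 − 18 = 24 left.
June 2068 has 30 days; 30 − 24 = 6 → June 6, 2068.
Adding 600 days from June 6, 2068:
June has 30 days, so 30 − 6 = 24 days remain after June 6, 2068; 600 − 24 = 576 left.
July 2068 has 31 days: 576 − 31 = 545 left.
August 2068 has 31 days: 545 − 31 = 514 left.
September 2068 has 30 days: 514 − 30 = 484 left.
October 2068 has 31 days: 484 − 31 = 453 left.
November 2068 has 30 days: 453 − 30 = 423 left.
December 2068 has 31 days: 423 − 31 = 392 left.
January 2069 has 31 days: 392 − 31 = 361 left.
February 2069 has 28 days (2069 is not a leap year): 361 − 28 = 333 left.
March 2069 has 31 days: 333 − 31 = 302 left.
April 2069 has 30 days: 302 − 30 = 272 left.
May 2069 has 31 days: 272 − 31 = 241 left.
June 2069 has 30 days: 241 − 30 = 211 left.
July 2069 has 31 days: 211 − 31 = 180 left.
August 2069 has 31 days: 180 − 31 = 149 left.
September 2069 has 30 days: 149 − 30 = 119 left.
October 2069 has 31 days: 119 − 31 = 88 left.
November 2069 has 30 days: 88 − 30 = 58 left.
December 2069 has 31 days: 58 − 31 = 27 left.
27 days into January 2070 → January 27, 2070.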